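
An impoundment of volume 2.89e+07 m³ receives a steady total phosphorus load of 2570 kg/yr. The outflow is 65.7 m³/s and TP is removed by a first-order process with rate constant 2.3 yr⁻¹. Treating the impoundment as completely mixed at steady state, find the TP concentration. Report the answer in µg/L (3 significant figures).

Outflow Q = 65.7 m³/s × 3.156e+07 s/yr = 2.073e+09 m³/yr.
Steady-state CSTR mass balance: W = Q·C + k·V·C, so C = W/(Q + kV).
Q + kV = 2.073e+09 + 2.3·2.89e+07 = 2.14e+09 m³/yr.
C = 2570/2.14e+09 = 1.201e-06 kg/m³ = 0.001201 mg/L = 1.201 µg/L.

1.20 µg/L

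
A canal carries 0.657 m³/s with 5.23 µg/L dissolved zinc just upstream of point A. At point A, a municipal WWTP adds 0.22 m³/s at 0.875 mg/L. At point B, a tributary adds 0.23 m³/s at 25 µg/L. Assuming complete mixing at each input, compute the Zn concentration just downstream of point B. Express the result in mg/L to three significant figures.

5.23 µg/L = 0.00523 mg/L.
After input A: C = (0.657·0.00523 + 0.22·0.875) / 0.877 = 0.2234 mg/L.
25 µg/L = 0.025 mg/L.
After input B: C = (0.877·0.2234 + 0.23·0.025) / 1.107 = 0.1822 mg/L.

0.182 mg/L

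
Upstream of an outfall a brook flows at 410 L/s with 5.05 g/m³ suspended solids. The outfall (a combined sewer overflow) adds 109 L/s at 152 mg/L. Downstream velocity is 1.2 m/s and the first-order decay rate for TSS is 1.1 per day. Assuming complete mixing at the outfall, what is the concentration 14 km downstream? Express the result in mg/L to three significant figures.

31.0 mg/L

109 L/s = 0.109 m³/s.
410 L/s = 0.41 m³/s.
After complete mixing, C₀ = (0.109·152 + 0.41·5.05) / 0.519 = 35.91 mg/L.
Travel time t = 1.4e+04 m / 1.2 m/s = 1.167e+04 s = 0.135 d.
C = 35.91·exp(−1.1·0.135) = 35.91·0.862 = 30.96 mg/L.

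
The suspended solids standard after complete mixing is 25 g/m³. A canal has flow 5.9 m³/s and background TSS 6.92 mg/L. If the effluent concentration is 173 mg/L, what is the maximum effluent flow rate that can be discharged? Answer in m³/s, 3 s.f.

0.721 m³/s

Mass balance at complete mixing: C_std·(Q_w + Q_r) = Q_w·C_e + Q_r·C_b.
Rearranging, Q_w = Q_r·(C_std − C_b)/(C_e − C_std) = 5.9·(25 − 6.92) / (173 − 25) = 0.7208 m³/s.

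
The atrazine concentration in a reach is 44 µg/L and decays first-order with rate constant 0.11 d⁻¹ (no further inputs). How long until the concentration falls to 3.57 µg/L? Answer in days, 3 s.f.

22.8 d

t = ln(C₀/C)/k = ln(44/3.57)/0.11 = 2.512/0.11 = 22.83 d.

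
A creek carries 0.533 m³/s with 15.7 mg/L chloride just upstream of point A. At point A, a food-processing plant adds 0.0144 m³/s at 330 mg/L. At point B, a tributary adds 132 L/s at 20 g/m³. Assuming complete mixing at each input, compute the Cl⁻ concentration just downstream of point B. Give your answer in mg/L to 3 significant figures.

23.2 mg/L

After input A: C = (0.533·15.7 + 0.0144·330) / 0.5474 = 23.97 mg/L.
132 L/s = 0.132 m³/s.
After input B: C = (0.5474·23.97 + 0.132·20) / 0.6794 = 23.2 mg/L.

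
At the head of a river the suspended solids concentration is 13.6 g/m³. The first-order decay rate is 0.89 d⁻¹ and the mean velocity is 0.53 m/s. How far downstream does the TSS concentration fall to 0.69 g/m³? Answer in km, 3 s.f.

153 km

From C = C₀·e^(−kt), t = ln(C₀/C)/k = ln(13.6/0.69)/0.89 = 2.981/0.89 = 3.35 d.
Distance = v·t = 0.53 m/s × 2.894e+05 s = 1.534e+05 m = 153.4 km.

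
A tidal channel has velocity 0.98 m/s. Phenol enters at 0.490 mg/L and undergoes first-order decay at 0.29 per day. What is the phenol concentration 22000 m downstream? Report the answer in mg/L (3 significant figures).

Travel time t = 22000 m / 0.98 m/s = 2.2e+04/0.98 = 2.245e+04 s = 0.2598 d.
First-order decay: C = 0.490·exp(−0.29·0.2598) = 0.490·0.9274 = 0.4544 mg/L.

0.454 mg/L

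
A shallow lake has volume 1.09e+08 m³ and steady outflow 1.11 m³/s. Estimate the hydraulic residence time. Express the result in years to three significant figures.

Q = 1.11 m³/s × 3.156e+07 s/yr = 3.503e+07 m³/yr.
Hydraulic residence time τ = V/Q = 1.09e+08/3.503e+07 = 3.112 yr.

3.11 yr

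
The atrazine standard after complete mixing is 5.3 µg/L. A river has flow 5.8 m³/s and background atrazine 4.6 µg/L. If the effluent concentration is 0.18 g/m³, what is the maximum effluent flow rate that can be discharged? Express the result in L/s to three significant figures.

23.2 L/s

4.6 µg/L = 0.0046 mg/L.
5.3 µg/L = 0.0053 mg/L.
Mass balance at complete mixing: C_std·(Q_w + Q_r) = Q_w·C_e + Q_r·C_b.
Rearranging, Q_w = Q_r·(C_std − C_b)/(C_e − C_std) = 5.8·(0.0053 − 0.0046) / (0.18 − 0.0053) = 0.02324 m³/s.
= 23.24 L/s.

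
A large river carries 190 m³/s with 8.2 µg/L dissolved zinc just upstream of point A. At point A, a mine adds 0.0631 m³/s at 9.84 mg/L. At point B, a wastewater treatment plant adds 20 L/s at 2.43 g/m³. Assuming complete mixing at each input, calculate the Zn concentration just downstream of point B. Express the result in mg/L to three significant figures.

8.2 µg/L = 0.0082 mg/L.
After input A: C = (190·0.0082 + 0.0631·9.84) / 190.1 = 0.01146 mg/L.
20 L/s = 0.02 m³/s.
After input B: C = (190.1·0.01146 + 0.02·2.43) / 190.1 = 0.01172 mg/L.

0.0117 mg/L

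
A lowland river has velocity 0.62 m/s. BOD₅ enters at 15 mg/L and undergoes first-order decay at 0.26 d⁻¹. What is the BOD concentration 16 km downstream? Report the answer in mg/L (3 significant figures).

13.9 mg/L

Travel time t = 16 km / 0.62 m/s = 1.6e+04/0.62 = 2.581e+04 s = 0.2987 d.
First-order decay: C = 15·exp(−0.26·0.2987) = 15·0.9253 = 13.88 mg/L.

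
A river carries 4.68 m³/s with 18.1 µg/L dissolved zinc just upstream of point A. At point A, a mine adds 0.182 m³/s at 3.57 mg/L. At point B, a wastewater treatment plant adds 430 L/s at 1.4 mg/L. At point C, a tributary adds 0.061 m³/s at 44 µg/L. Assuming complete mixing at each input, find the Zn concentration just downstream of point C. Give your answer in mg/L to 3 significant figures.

0.250 mg/L

18.1 µg/L = 0.0181 mg/L.
After input A: C = (4.68·0.0181 + 0.182·3.57) / 4.862 = 0.1511 mg/L.
430 L/s = 0.43 m³/s.
After input B: C = (4.862·0.1511 + 0.43·1.4) / 5.292 = 0.2525 mg/L.
44 µg/L = 0.044 mg/L.
After input C: C = (5.292·0.2525 + 0.061·0.044) / 5.353 = 0.2502 mg/L.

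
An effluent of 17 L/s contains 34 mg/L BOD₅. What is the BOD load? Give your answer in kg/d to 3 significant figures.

49.9 kg/d

17 L/s = 0.017 m³/s.
Mass flux = Q·C = 0.017 m³/s × 34 g/m³ = 0.578 g/s.
= 0.578 g/s × 86.4 = 49.94 kg/d.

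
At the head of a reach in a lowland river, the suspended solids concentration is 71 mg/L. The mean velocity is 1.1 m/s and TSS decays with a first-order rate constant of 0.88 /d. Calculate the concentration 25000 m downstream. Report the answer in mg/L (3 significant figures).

56.3 mg/L

Travel time t = 25000 m / 1.1 m/s = 2.5e+04/1.1 = 2.273e+04 s = 0.263 d.
First-order decay: C = 71·exp(−0.88·0.263) = 71·0.7934 = 56.33 mg/L.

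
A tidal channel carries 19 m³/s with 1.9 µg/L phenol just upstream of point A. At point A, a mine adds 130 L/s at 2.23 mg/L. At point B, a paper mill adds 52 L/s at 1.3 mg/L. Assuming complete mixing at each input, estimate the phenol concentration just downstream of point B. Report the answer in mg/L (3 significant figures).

1.9 µg/L = 0.0019 mg/L.
130 L/s = 0.13 m³/s.
After input A: C = (19·0.0019 + 0.13·2.23) / 19.13 = 0.01704 mg/L.
52 L/s = 0.052 m³/s.
After input B: C = (19.13·0.01704 + 0.052·1.3) / 19.18 = 0.02052 mg/L.

0.0205 mg/L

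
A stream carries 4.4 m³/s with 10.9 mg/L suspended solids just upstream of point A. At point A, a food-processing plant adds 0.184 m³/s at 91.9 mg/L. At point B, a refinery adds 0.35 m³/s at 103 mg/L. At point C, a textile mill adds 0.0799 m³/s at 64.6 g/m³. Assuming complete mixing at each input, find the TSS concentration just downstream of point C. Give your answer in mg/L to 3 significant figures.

21.2 mg/L

After input A: C = (4.4·10.9 + 0.184·91.9) / 4.584 = 14.15 mg/L.
After input B: C = (4.584·14.15 + 0.35·103) / 4.934 = 20.45 mg/L.
After input C: C = (4.934·20.45 + 0.0799·64.6) / 5.014 = 21.16 mg/L.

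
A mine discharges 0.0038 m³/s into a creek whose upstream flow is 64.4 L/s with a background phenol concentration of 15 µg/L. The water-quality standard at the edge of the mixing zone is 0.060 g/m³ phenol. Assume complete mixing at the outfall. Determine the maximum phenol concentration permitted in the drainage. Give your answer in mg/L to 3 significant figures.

64.4 L/s = 0.0644 m³/s.
15 µg/L = 0.015 mg/L.
Mass balance: 0.06·0.0682 = 0.0038·Cₑ + 0.0644·0.015.
Cₑ = (0.004092 − 0.000966) / 0.0038 = 0.8226 mg/L.

0.823 mg/L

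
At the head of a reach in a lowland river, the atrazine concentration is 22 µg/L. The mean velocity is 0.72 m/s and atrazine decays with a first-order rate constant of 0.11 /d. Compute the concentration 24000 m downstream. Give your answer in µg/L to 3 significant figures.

Travel time t = 24000 m / 0.72 m/s = 2.4e+04/0.72 = 3.333e+04 s = 0.3858 d.
First-order decay: C = 22·exp(−0.11·0.3858) = 22·0.9584 = 21.09 µg/L.

21.1 µg/L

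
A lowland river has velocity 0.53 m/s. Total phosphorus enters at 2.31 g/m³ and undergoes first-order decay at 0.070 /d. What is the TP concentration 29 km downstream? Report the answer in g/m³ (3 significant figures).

Travel time t = 29 km / 0.53 m/s = 2.9e+04/0.53 = 5.472e+04 s = 0.6333 d.
First-order decay: C = 2.31·exp(−0.070·0.6333) = 2.31·0.9566 = 2.21 g/m³.

2.21 g/m³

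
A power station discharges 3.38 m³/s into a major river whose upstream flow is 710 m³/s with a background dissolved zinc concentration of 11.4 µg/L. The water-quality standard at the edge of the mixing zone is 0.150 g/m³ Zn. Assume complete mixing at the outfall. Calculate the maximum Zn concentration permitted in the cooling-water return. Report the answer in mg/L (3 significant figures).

11.4 µg/L = 0.0114 mg/L.
Mass balance: 0.15·713.4 = 3.38·Cₑ + 710·0.0114.
Cₑ = (107 − 8.094) / 3.38 = 29.26 mg/L.

29.3 mg/L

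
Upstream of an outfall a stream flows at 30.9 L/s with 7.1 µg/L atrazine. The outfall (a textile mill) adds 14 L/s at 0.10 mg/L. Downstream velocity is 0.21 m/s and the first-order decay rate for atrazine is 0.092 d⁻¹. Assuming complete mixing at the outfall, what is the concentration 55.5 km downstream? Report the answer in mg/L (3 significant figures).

0.0272 mg/L

14 L/s = 0.014 m³/s.
30.9 L/s = 0.0309 m³/s.
7.1 µg/L = 0.0071 mg/L.
After complete mixing, C₀ = (0.014·0.1 + 0.0309·0.0071) / 0.0449 = 0.03607 mg/L.
Travel time t = 5.55e+04 m / 0.21 m/s = 2.643e+05 s = 3.059 d.
C = 0.03607·exp(−0.092·3.059) = 0.03607·0.7547 = 0.02722 mg/L.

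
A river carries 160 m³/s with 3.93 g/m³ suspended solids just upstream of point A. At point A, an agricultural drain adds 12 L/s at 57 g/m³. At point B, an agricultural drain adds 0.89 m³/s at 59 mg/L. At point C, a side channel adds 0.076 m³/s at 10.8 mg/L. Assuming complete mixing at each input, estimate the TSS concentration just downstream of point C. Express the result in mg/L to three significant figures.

4.24 mg/L

12 L/s = 0.012 m³/s.
After input A: C = (160·3.93 + 0.012·57) / 160 = 3.934 mg/L.
After input B: C = (160·3.934 + 0.89·59) / 160.9 = 4.239 mg/L.
After input C: C = (160.9·4.239 + 0.076·10.8) / 161 = 4.242 mg/L.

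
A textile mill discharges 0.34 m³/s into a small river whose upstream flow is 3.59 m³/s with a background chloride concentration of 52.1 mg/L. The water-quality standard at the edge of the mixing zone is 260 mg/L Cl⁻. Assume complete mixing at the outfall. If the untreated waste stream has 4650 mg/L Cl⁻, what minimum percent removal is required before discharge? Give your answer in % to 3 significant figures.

47.2 %

Mass balance: 260·3.93 = 0.34·Cₑ + 3.59·52.1.
Cₑ = (1022 − 187) / 0.34 = 2455 mg/L.
Required removal = 1 − 2455/4650 = 47.2 %.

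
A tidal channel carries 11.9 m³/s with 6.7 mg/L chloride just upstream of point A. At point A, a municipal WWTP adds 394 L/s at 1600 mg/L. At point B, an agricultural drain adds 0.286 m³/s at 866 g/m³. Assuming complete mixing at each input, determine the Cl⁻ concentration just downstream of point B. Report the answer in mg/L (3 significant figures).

76.1 mg/L

394 L/s = 0.394 m³/s.
After input A: C = (11.9·6.7 + 0.394·1600) / 12.29 = 57.76 mg/L.
After input B: C = (12.29·57.76 + 0.286·866) / 12.58 = 76.14 mg/L.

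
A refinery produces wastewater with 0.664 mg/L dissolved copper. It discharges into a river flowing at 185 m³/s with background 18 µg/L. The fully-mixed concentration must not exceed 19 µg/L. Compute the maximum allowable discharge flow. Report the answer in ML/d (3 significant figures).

18 µg/L = 0.018 mg/L.
19 µg/L = 0.019 mg/L.
Mass balance at complete mixing: C_std·(Q_w + Q_r) = Q_w·C_e + Q_r·C_b.
Rearranging, Q_w = Q_r·(C_std − C_b)/(C_e − C_std) = 185·(0.019 − 0.018) / (0.664 − 0.019) = 0.2868 m³/s.
= 24.78 ML/d.

24.8 ML/d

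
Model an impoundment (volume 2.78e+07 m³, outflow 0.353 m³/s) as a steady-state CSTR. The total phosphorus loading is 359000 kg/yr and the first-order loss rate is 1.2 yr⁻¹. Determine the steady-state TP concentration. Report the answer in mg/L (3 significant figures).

Outflow Q = 0.353 m³/s × 3.156e+07 s/yr = 1.114e+07 m³/yr.
Steady-state CSTR mass balance: W = Q·C + k·V·C, so C = W/(Q + kV).
Q + kV = 1.114e+07 + 1.2·2.78e+07 = 4.45e+07 m³/yr.
C = 359000/4.45e+07 = 0.008067 kg/m³ = 8.067 mg/L.

8.07 mg/L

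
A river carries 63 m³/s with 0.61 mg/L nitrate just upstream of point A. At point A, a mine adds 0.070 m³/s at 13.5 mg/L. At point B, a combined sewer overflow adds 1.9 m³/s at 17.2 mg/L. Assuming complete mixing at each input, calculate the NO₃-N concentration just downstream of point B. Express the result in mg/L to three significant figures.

After input A: C = (63·0.61 + 0.07·13.5) / 63.07 = 0.6243 mg/L.
After input B: C = (63.07·0.6243 + 1.9·17.2) / 64.97 = 1.109 mg/L.

1.11 mg/L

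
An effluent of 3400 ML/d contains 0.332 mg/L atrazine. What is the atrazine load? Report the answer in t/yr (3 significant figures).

3400 ML/d = 39.35 m³/s.
Mass flux = Q·C = 39.35 m³/s × 0.332 g/m³ = 13.06 g/s.
= 13.06 g/s × 31.56 = 412.3 t/yr.

412 t/yr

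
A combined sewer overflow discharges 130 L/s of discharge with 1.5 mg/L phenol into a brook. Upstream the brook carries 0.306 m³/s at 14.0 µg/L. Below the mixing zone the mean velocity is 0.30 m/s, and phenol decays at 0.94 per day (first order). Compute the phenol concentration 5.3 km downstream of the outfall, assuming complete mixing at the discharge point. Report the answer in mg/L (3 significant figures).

0.377 mg/L

130 L/s = 0.13 m³/s.
14.0 µg/L = 0.014 mg/L.
After complete mixing, C₀ = (0.13·1.5 + 0.306·0.014) / 0.436 = 0.4571 mg/L.
Travel time t = 5300 m / 0.30 m/s = 1.767e+04 s = 0.2045 d.
C = 0.4571·exp(−0.94·0.2045) = 0.4571·0.8251 = 0.3771 mg/L.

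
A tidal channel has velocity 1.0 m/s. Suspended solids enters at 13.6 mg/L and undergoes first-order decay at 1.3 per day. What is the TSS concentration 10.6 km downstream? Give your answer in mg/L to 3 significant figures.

11.6 mg/L

Travel time t = 10.6 km / 1.0 m/s = 1.06e+04/1.0 = 1.06e+04 s = 0.1227 d.
First-order decay: C = 13.6·exp(−1.3·0.1227) = 13.6·0.8526 = 11.6 mg/L.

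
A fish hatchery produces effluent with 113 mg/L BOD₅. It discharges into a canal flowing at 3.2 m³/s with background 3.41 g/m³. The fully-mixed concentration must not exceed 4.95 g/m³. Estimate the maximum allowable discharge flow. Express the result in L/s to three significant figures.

Mass balance at complete mixing: C_std·(Q_w + Q_r) = Q_w·C_e + Q_r·C_b.
Rearranging, Q_w = Q_r·(C_std − C_b)/(C_e − C_std) = 3.2·(4.95 − 3.41) / (113 − 4.95) = 0.04561 m³/s.
= 45.61 L/s.

45.6 L/s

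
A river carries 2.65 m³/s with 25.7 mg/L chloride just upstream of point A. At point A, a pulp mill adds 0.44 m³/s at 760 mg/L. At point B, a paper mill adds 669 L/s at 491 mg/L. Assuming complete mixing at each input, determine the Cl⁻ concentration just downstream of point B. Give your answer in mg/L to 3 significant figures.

194 mg/L

After input A: C = (2.65·25.7 + 0.44·760) / 3.09 = 130.3 mg/L.
669 L/s = 0.669 m³/s.
After input B: C = (3.09·130.3 + 0.669·491) / 3.759 = 194.5 mg/L.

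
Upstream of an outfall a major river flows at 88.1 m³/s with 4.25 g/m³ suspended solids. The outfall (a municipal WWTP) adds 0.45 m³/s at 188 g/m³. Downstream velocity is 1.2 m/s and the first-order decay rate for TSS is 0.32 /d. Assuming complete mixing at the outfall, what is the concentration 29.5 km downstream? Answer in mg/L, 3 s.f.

4.73 mg/L

After complete mixing, C₀ = (0.45·188 + 88.1·4.25) / 88.55 = 5.184 mg/L.
Travel time t = 2.95e+04 m / 1.2 m/s = 2.458e+04 s = 0.2845 d.
C = 5.184·exp(−0.32·0.2845) = 5.184·0.913 = 4.733 mg/L.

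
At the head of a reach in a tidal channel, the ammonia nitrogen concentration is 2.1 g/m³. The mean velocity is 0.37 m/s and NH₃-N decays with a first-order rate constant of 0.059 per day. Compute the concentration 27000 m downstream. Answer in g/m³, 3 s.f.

Travel time t = 27000 m / 0.37 m/s = 2.7e+04/0.37 = 7.297e+04 s = 0.8446 d.
First-order decay: C = 2.1·exp(−0.059·0.8446) = 2.1·0.9514 = 1.998 g/m³.

2.00 g/m³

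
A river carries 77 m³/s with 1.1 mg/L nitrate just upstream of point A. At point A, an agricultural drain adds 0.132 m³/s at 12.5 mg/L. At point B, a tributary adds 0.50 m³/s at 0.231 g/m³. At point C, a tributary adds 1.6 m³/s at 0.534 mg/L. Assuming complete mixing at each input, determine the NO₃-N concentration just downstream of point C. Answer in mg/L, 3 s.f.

After input A: C = (77·1.1 + 0.132·12.5) / 77.13 = 1.12 mg/L.
After input B: C = (77.13·1.12 + 0.5·0.231) / 77.63 = 1.114 mg/L.
After input C: C = (77.63·1.114 + 1.6·0.534) / 79.23 = 1.102 mg/L.

1.10 mg/L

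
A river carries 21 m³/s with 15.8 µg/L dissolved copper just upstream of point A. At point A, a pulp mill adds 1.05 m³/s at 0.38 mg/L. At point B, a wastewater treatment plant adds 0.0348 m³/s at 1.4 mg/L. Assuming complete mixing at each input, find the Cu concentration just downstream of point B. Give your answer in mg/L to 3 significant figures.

15.8 µg/L = 0.0158 mg/L.
After input A: C = (21·0.0158 + 1.05·0.38) / 22.05 = 0.03314 mg/L.
After input B: C = (22.05·0.03314 + 0.0348·1.4) / 22.08 = 0.0353 mg/L.

0.0353 mg/L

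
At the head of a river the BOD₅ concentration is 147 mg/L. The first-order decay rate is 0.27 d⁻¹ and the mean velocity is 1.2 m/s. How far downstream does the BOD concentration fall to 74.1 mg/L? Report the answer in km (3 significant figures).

263 km

From C = C₀·e^(−kt), t = ln(C₀/C)/k = ln(147/74.1)/0.27 = 0.685/0.27 = 2.537 d.
Distance = v·t = 1.2 m/s × 2.192e+05 s = 2.63e+05 m = 263 km.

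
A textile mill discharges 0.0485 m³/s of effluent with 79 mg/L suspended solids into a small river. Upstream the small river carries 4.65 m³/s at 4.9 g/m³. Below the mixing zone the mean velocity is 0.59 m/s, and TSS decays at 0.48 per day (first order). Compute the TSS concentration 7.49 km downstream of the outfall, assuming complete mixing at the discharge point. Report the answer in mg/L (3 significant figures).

After complete mixing, C₀ = (0.0485·79 + 4.65·4.9) / 4.699 = 5.665 mg/L.
Travel time t = 7490 m / 0.59 m/s = 1.269e+04 s = 0.1469 d.
C = 5.665·exp(−0.48·0.1469) = 5.665·0.9319 = 5.279 mg/L.

5.28 mg/L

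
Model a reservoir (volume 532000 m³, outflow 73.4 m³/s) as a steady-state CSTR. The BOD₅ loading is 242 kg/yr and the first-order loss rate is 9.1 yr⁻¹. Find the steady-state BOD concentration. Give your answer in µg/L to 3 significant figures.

Outflow Q = 73.4 m³/s × 3.156e+07 s/yr = 2.316e+09 m³/yr.
Steady-state CSTR mass balance: W = Q·C + k·V·C, so C = W/(Q + kV).
Q + kV = 2.316e+09 + 9.1·532000 = 2.321e+09 m³/yr.
C = 242/2.321e+09 = 1.043e-07 kg/m³ = 0.0001043 mg/L = 0.1043 µg/L.

0.104 µg/L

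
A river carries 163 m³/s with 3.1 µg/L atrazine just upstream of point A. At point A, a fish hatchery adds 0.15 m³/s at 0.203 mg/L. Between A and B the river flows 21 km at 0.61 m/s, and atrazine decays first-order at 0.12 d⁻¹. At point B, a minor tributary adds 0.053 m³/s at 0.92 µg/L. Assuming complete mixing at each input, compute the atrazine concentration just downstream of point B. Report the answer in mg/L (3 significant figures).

3.1 µg/L = 0.0031 mg/L.
After input A: C = (163·0.0031 + 0.15·0.203) / 163.2 = 0.003284 mg/L.
Over the 21 km reach to input B (t = 3.443e+04 s = 0.3985 d), decay gives C = 0.003284·exp(−0.12·0.3985) = 0.00313 mg/L.
0.92 µg/L = 0.00092 mg/L.
After input B: C = (163.2·0.00313 + 0.053·0.00092) / 163.2 = 0.00313 mg/L.

0.00313 mg/L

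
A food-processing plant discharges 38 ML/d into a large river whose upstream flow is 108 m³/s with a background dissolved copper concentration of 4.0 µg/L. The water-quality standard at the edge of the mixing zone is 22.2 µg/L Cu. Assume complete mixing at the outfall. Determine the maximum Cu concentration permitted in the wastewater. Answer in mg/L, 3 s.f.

4.49 mg/L

38 ML/d = 0.4398 m³/s.
4.0 µg/L = 0.004 mg/L.
22.2 µg/L = 0.0222 mg/L.
Mass balance: 0.0222·108.4 = 0.4398·Cₑ + 108·0.004.
Cₑ = (2.407 − 0.432) / 0.4398 = 4.491 mg/L.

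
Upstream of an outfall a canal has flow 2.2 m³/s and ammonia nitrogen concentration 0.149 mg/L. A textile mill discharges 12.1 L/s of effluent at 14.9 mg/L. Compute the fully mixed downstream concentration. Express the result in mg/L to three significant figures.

12.1 L/s = 0.0121 m³/s.
By mass balance at complete mixing, C = (0.0121·14.9 + 2.2·0.149) / (0.0121 + 2.2) = 0.5081/2.212 = 0.2297 mg/L.

0.230 mg/L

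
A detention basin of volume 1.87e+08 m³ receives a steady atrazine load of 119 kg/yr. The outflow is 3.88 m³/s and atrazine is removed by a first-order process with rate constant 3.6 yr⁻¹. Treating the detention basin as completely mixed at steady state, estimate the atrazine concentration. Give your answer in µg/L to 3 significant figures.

0.150 µg/L

Outflow Q = 3.88 m³/s × 3.156e+07 s/yr = 1.224e+08 m³/yr.
Steady-state CSTR mass balance: W = Q·C + k·V·C, so C = W/(Q + kV).
Q + kV = 1.224e+08 + 3.6·1.87e+08 = 7.956e+08 m³/yr.
C = 119/7.956e+08 = 1.496e-07 kg/m³ = 0.0001496 mg/L = 0.1496 µg/L.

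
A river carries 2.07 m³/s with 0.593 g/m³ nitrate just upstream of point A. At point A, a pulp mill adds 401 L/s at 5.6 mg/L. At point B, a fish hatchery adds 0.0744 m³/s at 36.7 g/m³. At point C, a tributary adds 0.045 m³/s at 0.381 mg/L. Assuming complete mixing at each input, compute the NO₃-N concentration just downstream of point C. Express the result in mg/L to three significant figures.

401 L/s = 0.401 m³/s.
After input A: C = (2.07·0.593 + 0.401·5.6) / 2.471 = 1.406 mg/L.
After input B: C = (2.471·1.406 + 0.0744·36.7) / 2.545 = 2.437 mg/L.
After input C: C = (2.545·2.437 + 0.045·0.381) / 2.59 = 2.401 mg/L.

2.40 mg/L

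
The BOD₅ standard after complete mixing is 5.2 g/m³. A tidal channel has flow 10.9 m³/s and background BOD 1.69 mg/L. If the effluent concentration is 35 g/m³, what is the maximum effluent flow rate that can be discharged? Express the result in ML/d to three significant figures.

111 ML/d

Mass balance at complete mixing: C_std·(Q_w + Q_r) = Q_w·C_e + Q_r·C_b.
Rearranging, Q_w = Q_r·(C_std − C_b)/(C_e − C_std) = 10.9·(5.2 − 1.69) / (35 − 5.2) = 1.284 m³/s.
= 110.9 ML/d.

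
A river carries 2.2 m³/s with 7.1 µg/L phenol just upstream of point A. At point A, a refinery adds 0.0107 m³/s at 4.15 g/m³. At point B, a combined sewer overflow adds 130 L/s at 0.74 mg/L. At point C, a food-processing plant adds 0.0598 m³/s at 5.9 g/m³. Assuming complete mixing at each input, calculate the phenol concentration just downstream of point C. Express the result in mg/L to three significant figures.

0.212 mg/L

7.1 µg/L = 0.0071 mg/L.
After input A: C = (2.2·0.0071 + 0.0107·4.15) / 2.211 = 0.02715 mg/L.
130 L/s = 0.13 m³/s.
After input B: C = (2.211·0.02715 + 0.13·0.74) / 2.341 = 0.06674 mg/L.
After input C: C = (2.341·0.06674 + 0.0598·5.9) / 2.401 = 0.2121 mg/L.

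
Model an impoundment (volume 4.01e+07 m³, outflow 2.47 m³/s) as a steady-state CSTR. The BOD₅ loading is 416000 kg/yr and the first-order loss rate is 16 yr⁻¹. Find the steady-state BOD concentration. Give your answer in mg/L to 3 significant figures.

Outflow Q = 2.47 m³/s × 3.156e+07 s/yr = 7.795e+07 m³/yr.
Steady-state CSTR mass balance: W = Q·C + k·V·C, so C = W/(Q + kV).
Q + kV = 7.795e+07 + 16·4.01e+07 = 7.195e+08 m³/yr.
C = 416000/7.195e+08 = 0.0005781 kg/m³ = 0.5781 mg/L.

0.578 mg/L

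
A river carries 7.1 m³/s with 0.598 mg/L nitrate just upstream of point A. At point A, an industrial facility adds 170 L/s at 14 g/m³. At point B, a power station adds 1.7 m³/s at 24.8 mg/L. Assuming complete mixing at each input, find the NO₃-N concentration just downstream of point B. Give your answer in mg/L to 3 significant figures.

170 L/s = 0.17 m³/s.
After input A: C = (7.1·0.598 + 0.17·14) / 7.27 = 0.9114 mg/L.
After input B: C = (7.27·0.9114 + 1.7·24.8) / 8.97 = 5.439 mg/L.

5.44 mg/L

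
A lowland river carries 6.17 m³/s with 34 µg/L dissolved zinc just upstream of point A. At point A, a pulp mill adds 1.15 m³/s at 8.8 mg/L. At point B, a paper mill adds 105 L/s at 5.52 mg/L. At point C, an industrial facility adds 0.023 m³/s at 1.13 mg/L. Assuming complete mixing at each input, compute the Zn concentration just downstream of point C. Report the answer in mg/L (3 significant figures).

34 µg/L = 0.034 mg/L.
After input A: C = (6.17·0.034 + 1.15·8.8) / 7.32 = 1.411 mg/L.
105 L/s = 0.105 m³/s.
After input B: C = (7.32·1.411 + 0.105·5.52) / 7.425 = 1.469 mg/L.
After input C: C = (7.425·1.469 + 0.023·1.13) / 7.448 = 1.468 mg/L.

1.47 mg/L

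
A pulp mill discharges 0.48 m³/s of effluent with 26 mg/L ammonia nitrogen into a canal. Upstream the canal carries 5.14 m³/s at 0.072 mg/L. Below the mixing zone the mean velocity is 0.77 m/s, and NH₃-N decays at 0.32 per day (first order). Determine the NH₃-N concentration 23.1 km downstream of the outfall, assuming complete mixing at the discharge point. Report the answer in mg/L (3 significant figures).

After complete mixing, C₀ = (0.48·26 + 5.14·0.072) / 5.62 = 2.286 mg/L.
Travel time t = 2.31e+04 m / 0.77 m/s = 3e+04 s = 0.3472 d.
C = 2.286·exp(−0.32·0.3472) = 2.286·0.8948 = 2.046 mg/L.

2.05 mg/L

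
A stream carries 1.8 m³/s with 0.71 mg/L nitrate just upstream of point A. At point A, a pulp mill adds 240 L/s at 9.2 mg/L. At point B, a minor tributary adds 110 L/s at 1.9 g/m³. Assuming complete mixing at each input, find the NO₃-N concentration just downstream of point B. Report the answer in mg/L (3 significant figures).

240 L/s = 0.24 m³/s.
After input A: C = (1.8·0.71 + 0.24·9.2) / 2.04 = 1.709 mg/L.
110 L/s = 0.11 m³/s.
After input B: C = (2.04·1.709 + 0.11·1.9) / 2.15 = 1.719 mg/L.

1.72 mg/L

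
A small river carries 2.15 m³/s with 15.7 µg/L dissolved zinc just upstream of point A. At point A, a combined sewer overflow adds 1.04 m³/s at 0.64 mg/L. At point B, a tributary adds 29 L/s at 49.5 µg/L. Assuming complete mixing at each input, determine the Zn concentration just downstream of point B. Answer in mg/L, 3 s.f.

0.218 mg/L

15.7 µg/L = 0.0157 mg/L.
After input A: C = (2.15·0.0157 + 1.04·0.64) / 3.19 = 0.2192 mg/L.
29 L/s = 0.029 m³/s.
49.5 µg/L = 0.0495 mg/L.
After input B: C = (3.19·0.2192 + 0.029·0.0495) / 3.219 = 0.2177 mg/L.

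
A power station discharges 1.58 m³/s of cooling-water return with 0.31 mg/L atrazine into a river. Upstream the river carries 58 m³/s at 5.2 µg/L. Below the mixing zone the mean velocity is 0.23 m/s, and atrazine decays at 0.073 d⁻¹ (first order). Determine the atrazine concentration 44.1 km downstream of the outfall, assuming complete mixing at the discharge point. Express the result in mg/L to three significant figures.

5.2 µg/L = 0.0052 mg/L.
After complete mixing, C₀ = (1.58·0.31 + 58·0.0052) / 59.58 = 0.01328 mg/L.
Travel time t = 4.41e+04 m / 0.23 m/s = 1.917e+05 s = 2.219 d.
C = 0.01328·exp(−0.073·2.219) = 0.01328·0.8504 = 0.0113 mg/L.

0.0113 mg/L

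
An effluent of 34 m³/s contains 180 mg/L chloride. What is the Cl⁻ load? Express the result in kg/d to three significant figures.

529000 kg/d

Mass flux = Q·C = 34 m³/s × 180 g/m³ = 6120 g/s.
= 6120 g/s × 86.4 = 5.288e+05 kg/d.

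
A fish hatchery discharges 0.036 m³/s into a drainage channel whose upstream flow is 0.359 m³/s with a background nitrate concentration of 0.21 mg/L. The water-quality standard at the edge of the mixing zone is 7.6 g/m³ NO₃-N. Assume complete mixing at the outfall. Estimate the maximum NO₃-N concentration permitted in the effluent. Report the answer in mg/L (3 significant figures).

81.3 mg/L

Mass balance: 7.6·0.395 = 0.036·Cₑ + 0.359·0.21.
Cₑ = (3.002 − 0.07539) / 0.036 = 81.29 mg/L.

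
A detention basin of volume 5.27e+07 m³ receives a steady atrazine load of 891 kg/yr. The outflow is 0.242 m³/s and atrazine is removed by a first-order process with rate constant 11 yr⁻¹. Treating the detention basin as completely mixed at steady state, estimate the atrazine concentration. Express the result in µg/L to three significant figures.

1.52 µg/L

Outflow Q = 0.242 m³/s × 3.156e+07 s/yr = 7.637e+06 m³/yr.
Steady-state CSTR mass balance: W = Q·C + k·V·C, so C = W/(Q + kV).
Q + kV = 7.637e+06 + 11·5.27e+07 = 5.873e+08 m³/yr.
C = 891/5.873e+08 = 1.517e-06 kg/m³ = 0.001517 mg/L = 1.517 µg/L.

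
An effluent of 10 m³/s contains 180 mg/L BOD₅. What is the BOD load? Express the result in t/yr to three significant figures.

Mass flux = Q·C = 10 m³/s × 180 g/m³ = 1800 g/s.
= 1800 g/s × 31.56 = 5.68e+04 t/yr.

56800 t/yr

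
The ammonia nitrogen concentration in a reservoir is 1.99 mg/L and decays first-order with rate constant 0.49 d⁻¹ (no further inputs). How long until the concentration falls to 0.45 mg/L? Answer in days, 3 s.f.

t = ln(C₀/C)/k = ln(1.99/0.45)/0.49 = 1.487/0.49 = 3.034 d.

3.03 d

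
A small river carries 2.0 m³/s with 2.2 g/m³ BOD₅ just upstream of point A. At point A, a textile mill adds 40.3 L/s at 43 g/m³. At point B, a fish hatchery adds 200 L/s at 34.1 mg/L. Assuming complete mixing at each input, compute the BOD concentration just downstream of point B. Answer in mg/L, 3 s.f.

40.3 L/s = 0.0403 m³/s.
After input A: C = (2·2.2 + 0.0403·43) / 2.04 = 3.006 mg/L.
200 L/s = 0.2 m³/s.
After input B: C = (2.04·3.006 + 0.2·34.1) / 2.24 = 5.782 mg/L.

5.78 mg/L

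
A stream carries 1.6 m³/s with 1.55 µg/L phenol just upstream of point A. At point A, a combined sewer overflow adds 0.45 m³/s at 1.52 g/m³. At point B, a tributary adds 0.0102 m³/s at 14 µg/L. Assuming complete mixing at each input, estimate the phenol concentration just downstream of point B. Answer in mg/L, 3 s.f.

0.333 mg/L

1.55 µg/L = 0.00155 mg/L.
After input A: C = (1.6·0.00155 + 0.45·1.52) / 2.05 = 0.3349 mg/L.
14 µg/L = 0.014 mg/L.
After input B: C = (2.05·0.3349 + 0.0102·0.014) / 2.06 = 0.3333 mg/L.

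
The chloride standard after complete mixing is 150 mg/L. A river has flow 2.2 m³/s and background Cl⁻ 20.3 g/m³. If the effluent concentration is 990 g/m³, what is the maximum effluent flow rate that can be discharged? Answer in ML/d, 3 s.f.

29.3 ML/d

Mass balance at complete mixing: C_std·(Q_w + Q_r) = Q_w·C_e + Q_r·C_b.
Rearranging, Q_w = Q_r·(C_std − C_b)/(C_e − C_std) = 2.2·(150 − 20.3) / (990 − 150) = 0.3397 m³/s.
= 29.35 ML/d.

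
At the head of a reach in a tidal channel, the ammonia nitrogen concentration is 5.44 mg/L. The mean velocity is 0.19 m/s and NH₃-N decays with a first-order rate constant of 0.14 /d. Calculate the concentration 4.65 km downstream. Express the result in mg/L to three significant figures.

5.23 mg/L

Travel time t = 4.65 km / 0.19 m/s = 4650/0.19 = 2.447e+04 s = 0.2833 d.
First-order decay: C = 5.44·exp(−0.14·0.2833) = 5.44·0.9611 = 5.228 mg/L.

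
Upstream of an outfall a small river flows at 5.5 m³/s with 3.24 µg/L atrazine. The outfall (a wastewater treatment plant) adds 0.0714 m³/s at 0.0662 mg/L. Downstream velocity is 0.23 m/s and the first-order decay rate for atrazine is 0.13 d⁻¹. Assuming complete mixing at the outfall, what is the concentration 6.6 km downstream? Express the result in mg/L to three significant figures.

3.24 µg/L = 0.00324 mg/L.
After complete mixing, C₀ = (0.0714·0.0662 + 5.5·0.00324) / 5.571 = 0.004047 mg/L.
Travel time t = 6600 m / 0.23 m/s = 2.87e+04 s = 0.3321 d.
C = 0.004047·exp(−0.13·0.3321) = 0.004047·0.9577 = 0.003876 mg/L.

0.00388 mg/L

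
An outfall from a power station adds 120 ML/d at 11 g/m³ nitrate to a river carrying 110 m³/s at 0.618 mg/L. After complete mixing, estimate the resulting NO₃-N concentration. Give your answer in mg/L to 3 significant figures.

120 ML/d = 1.389 m³/s.
Conservation of mass across the mixing zone: C = (1.389·11 + 110·0.618) / (1.389 + 110) = 83.26/111.4 = 0.7475 mg/L.

0.747 mg/L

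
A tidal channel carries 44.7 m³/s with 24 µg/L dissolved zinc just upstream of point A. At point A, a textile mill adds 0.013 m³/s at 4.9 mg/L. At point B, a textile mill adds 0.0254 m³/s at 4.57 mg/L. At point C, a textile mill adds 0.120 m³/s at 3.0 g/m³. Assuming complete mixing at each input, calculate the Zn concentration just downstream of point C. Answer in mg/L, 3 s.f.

0.0359 mg/L

24 µg/L = 0.024 mg/L.
After input A: C = (44.7·0.024 + 0.013·4.9) / 44.71 = 0.02542 mg/L.
After input B: C = (44.71·0.02542 + 0.0254·4.57) / 44.74 = 0.028 mg/L.
After input C: C = (44.74·0.028 + 0.12·3) / 44.86 = 0.03595 mg/L.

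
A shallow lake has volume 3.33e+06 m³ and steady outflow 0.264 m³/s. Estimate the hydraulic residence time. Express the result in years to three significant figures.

Q = 0.264 m³/s × 3.156e+07 s/yr = 8.331e+06 m³/yr.
Hydraulic residence time τ = V/Q = 3.33e+06/8.331e+06 = 0.3997 yr.

0.400 yr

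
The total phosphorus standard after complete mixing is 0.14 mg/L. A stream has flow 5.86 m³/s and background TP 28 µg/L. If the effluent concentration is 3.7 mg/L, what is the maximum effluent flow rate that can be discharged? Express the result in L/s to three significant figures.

184 L/s

28 µg/L = 0.028 mg/L.
Mass balance at complete mixing: C_std·(Q_w + Q_r) = Q_w·C_e + Q_r·C_b.
Rearranging, Q_w = Q_r·(C_std − C_b)/(C_e − C_std) = 5.86·(0.14 − 0.028) / (3.7 − 0.14) = 0.1844 m³/s.
= 184.4 L/s.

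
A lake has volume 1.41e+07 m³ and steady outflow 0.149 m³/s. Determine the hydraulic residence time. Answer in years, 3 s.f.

3.00 yr

Q = 0.149 m³/s × 3.156e+07 s/yr = 4.702e+06 m³/yr.
Hydraulic residence time τ = V/Q = 1.41e+07/4.702e+06 = 2.999 yr.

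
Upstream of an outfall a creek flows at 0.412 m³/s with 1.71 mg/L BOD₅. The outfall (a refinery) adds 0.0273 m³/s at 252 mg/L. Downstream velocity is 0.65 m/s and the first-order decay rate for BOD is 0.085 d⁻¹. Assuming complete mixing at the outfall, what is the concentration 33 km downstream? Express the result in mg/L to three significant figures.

16.4 mg/L

After complete mixing, C₀ = (0.0273·252 + 0.412·1.71) / 0.4393 = 17.26 mg/L.
Travel time t = 3.3e+04 m / 0.65 m/s = 5.077e+04 s = 0.5876 d.
C = 17.26·exp(−0.085·0.5876) = 17.26·0.9513 = 16.42 mg/L.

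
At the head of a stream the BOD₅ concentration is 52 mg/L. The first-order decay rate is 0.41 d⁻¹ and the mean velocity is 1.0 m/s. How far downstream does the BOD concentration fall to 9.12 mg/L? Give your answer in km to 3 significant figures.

367 km

From C = C₀·e^(−kt), t = ln(C₀/C)/k = ln(52/9.12)/0.41 = 1.741/0.41 = 4.246 d.
Distance = v·t = 1.0 m/s × 3.668e+05 s = 3.668e+05 m = 366.8 km.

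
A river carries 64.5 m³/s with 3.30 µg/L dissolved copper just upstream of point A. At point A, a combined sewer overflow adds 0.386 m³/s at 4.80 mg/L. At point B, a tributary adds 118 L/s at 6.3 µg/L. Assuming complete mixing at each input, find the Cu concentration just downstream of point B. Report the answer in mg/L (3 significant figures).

3.30 µg/L = 0.0033 mg/L.
After input A: C = (64.5·0.0033 + 0.386·4.8) / 64.89 = 0.03184 mg/L.
118 L/s = 0.118 m³/s.
6.3 µg/L = 0.0063 mg/L.
After input B: C = (64.89·0.03184 + 0.118·0.0063) / 65 = 0.03179 mg/L.

0.0318 mg/L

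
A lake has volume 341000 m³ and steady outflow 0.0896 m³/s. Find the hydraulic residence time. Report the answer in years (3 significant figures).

0.121 yr

Q = 0.0896 m³/s × 3.156e+07 s/yr = 2.828e+06 m³/yr.
Hydraulic residence time τ = V/Q = 341000/2.828e+06 = 0.1206 yr.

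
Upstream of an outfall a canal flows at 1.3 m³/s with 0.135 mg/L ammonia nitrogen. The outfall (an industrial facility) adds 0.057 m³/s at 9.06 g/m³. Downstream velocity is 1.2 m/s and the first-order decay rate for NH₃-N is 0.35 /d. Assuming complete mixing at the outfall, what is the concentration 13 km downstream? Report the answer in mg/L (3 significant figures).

0.488 mg/L

After complete mixing, C₀ = (0.057·9.06 + 1.3·0.135) / 1.357 = 0.5099 mg/L.
Travel time t = 1.3e+04 m / 1.2 m/s = 1.083e+04 s = 0.1254 d.
C = 0.5099·exp(−0.35·0.1254) = 0.5099·0.9571 = 0.488 mg/L.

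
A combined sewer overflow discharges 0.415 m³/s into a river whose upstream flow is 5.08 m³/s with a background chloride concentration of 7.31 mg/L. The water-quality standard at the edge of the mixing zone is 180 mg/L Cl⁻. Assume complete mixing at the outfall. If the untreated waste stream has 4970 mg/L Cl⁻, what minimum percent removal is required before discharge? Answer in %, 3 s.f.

Mass balance: 180·5.495 = 0.415·Cₑ + 5.08·7.31.
Cₑ = (989.1 − 37.13) / 0.415 = 2294 mg/L.
Required removal = 1 − 2294/4970 = 53.85 %.

53.8 %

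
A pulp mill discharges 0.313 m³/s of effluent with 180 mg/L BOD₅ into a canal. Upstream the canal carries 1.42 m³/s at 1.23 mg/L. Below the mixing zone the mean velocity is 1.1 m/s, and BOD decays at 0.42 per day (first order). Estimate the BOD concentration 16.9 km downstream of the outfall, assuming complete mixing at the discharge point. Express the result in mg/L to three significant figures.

After complete mixing, C₀ = (0.313·180 + 1.42·1.23) / 1.733 = 33.52 mg/L.
Travel time t = 1.69e+04 m / 1.1 m/s = 1.536e+04 s = 0.1778 d.
C = 33.52·exp(−0.42·0.1778) = 33.52·0.928 = 31.11 mg/L.

31.1 mg/L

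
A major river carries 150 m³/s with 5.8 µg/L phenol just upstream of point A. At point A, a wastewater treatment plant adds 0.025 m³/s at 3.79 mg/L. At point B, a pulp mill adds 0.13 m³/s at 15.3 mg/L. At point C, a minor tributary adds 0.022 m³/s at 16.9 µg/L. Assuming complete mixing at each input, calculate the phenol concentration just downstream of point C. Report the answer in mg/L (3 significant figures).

0.0197 mg/L

5.8 µg/L = 0.0058 mg/L.
After input A: C = (150·0.0058 + 0.025·3.79) / 150 = 0.006431 mg/L.
After input B: C = (150·0.006431 + 0.13·15.3) / 150.2 = 0.01967 mg/L.
16.9 µg/L = 0.0169 mg/L.
After input C: C = (150.2·0.01967 + 0.022·0.0169) / 150.2 = 0.01967 mg/L.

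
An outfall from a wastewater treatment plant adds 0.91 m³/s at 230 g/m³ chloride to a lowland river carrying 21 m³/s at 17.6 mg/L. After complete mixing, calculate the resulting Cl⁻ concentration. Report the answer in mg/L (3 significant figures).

26.4 mg/L

By mass balance at complete mixing, C = (0.91·230 + 21·17.6) / (0.91 + 21) = 578.9/21.91 = 26.42 mg/L.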